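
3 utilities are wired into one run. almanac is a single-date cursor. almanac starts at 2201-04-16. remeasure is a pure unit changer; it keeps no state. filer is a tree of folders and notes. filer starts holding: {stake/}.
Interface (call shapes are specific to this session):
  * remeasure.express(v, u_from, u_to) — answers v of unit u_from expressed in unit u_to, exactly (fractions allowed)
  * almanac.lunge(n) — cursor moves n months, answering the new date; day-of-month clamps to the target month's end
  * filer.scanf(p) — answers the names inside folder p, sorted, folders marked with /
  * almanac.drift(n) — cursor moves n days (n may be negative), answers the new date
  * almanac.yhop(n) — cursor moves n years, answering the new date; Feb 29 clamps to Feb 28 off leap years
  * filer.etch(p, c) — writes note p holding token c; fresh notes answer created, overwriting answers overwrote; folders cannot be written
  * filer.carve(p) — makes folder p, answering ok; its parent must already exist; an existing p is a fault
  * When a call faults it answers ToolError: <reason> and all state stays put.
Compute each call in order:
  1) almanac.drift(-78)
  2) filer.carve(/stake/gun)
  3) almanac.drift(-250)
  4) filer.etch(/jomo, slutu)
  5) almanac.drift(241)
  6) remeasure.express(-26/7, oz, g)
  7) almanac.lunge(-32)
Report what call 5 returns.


-- almanac.drift(n=-78) => 2201-01-28
-- filer.carve(p=/stake/gun) => ok
-- almanac.drift(n=-250) => 2200-05-23
-- filer.etch(p=/jomo, c=slutu) => created
-- almanac.drift(n=241) => 2201-01-19
-- remeasure.express(v=-26/7, u_from=oz, u_to=g) => -84238583/800000
-- almanac.lunge(n=-32) => 2198-05-19

Answer: 2201-01-19


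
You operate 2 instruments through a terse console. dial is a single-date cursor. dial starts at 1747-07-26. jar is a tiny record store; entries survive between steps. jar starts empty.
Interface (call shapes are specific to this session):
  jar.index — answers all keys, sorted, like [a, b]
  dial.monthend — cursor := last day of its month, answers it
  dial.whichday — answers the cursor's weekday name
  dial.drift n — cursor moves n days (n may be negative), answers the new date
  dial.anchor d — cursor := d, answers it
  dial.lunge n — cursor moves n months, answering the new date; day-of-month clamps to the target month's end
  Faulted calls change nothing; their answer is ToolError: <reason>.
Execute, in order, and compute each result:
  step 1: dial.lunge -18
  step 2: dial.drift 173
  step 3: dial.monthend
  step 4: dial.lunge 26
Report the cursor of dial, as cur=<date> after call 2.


Answer: cur=1746-07-18

Derivation:
% dial.lunge n=-18
  1746-01-26
% dial.drift n=173
  1746-07-18
% dial.monthend
  1746-07-31
% dial.lunge n=26
  1748-09-30


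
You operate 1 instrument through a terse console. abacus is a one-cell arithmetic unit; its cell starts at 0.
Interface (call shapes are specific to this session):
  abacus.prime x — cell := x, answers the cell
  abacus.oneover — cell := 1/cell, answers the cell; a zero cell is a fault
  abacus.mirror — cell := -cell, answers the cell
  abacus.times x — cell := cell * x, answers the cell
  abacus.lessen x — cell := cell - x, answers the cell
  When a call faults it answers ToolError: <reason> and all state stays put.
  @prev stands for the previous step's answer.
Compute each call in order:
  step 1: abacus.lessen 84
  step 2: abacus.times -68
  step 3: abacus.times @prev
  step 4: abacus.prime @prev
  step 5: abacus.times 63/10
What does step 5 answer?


→ abacus.lessen(x=84)
← -84
→ abacus.times(x=-68)
← 5712
→ abacus.times(x=@prev)
← 32626944
→ abacus.prime(x=@prev)
← 32626944
→ abacus.times(x=63/10)
← 1027748736/5

Answer: 1027748736/5


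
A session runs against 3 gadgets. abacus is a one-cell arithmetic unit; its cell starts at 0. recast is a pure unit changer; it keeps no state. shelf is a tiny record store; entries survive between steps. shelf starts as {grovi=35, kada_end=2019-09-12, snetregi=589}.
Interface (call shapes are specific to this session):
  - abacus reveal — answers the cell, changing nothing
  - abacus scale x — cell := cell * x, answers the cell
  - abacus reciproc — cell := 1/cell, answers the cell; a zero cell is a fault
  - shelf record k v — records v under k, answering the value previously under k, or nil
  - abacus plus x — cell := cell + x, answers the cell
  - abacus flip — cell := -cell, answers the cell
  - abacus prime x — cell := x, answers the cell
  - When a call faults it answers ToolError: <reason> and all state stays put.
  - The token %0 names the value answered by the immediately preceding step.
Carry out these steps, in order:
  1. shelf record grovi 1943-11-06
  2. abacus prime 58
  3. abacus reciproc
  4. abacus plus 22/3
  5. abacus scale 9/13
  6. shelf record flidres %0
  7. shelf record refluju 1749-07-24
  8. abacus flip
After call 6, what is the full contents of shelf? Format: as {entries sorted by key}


Answer: {flidres=3837/754, grovi=1943-11-06, kada_end=2019-09-12, snetregi=589}

Derivation:
==> shelf record(k: grovi, v: 1943-11-06)
<== 35
==> abacus prime(x: 58)
<== 58
==> abacus reciproc()
<== 1/58
==> abacus plus(x: 22/3)
<== 1279/174
==> abacus scale(x: 9/13)
<== 3837/754
==> shelf record(k: flidres, v: %0)
<== nil
==> shelf record(k: refluju, v: 1749-07-24)
<== nil
==> abacus flip()
<== -3837/754


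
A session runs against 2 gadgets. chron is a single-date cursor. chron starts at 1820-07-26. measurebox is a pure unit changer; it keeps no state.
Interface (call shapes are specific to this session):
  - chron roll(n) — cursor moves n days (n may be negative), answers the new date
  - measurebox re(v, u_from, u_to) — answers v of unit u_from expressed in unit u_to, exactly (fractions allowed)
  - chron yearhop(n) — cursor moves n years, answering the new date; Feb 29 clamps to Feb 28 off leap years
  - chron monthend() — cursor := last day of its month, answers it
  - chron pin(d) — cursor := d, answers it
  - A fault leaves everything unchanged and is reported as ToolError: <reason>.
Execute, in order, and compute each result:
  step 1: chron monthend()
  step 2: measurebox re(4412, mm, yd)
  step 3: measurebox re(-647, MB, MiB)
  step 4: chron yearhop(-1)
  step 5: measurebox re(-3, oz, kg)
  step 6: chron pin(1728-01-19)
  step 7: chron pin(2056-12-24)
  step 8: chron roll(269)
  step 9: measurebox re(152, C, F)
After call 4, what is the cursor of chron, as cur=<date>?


I run chron monthend(), yielding 1820-07-31.
I use measurebox re using v: 4412, u_from: mm, u_to: yd, giving 5515/1143.
Now I run measurebox re using v: -647, u_from: MB, u_to: MiB, — result: -10109375/16384.
I invoke chron yearhop using n: -1, yielding 1819-07-31.
I invoke measurebox re using v: -3, u_from: oz, u_to: kg, and see -136077711/1600000000.
Next I call chron pin using d: 1728-01-19, giving 1728-01-19.
Calling chron pin using d: 2056-12-24, giving 2056-12-24.
I call chron roll using n: 269, yielding 2057-09-19.
Invoking measurebox re using v: 152, u_from: C, u_to: F, which returns 1528/5.

Answer: cur=1819-07-31


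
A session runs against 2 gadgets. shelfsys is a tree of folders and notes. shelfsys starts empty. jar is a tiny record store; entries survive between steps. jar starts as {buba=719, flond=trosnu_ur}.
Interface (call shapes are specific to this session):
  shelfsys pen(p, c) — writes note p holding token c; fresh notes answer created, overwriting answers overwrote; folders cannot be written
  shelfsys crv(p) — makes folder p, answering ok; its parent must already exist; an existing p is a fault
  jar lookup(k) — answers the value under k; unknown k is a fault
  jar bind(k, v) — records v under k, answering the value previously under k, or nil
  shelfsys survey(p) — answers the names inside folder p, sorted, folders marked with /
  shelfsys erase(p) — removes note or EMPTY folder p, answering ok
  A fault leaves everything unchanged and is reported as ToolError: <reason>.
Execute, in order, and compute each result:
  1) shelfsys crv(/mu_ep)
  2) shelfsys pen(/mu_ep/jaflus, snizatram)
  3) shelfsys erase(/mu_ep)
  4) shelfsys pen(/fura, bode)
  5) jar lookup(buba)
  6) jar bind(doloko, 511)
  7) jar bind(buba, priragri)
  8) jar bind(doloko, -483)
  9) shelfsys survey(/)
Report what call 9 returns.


Answer: [fura, mu_ep/]

Derivation:
Do: shelfsys crv[p→/mu_ep]
See: ok
Do: shelfsys pen[p→/mu_ep/jaflus; c→snizatram]
See: created
Do: shelfsys erase[p→/mu_ep]
See: ToolError: not empty
Do: shelfsys pen[p→/fura; c→bode]
See: created
Do: jar lookup[k→buba]
See: 719
Do: jar bind[k→doloko; v→511]
See: nil
Do: jar bind[k→buba; v→priragri]
See: 719
Do: jar bind[k→doloko; v→-483]
See: 511
Do: shelfsys survey[p→/]
See: [fura, mu_ep/]


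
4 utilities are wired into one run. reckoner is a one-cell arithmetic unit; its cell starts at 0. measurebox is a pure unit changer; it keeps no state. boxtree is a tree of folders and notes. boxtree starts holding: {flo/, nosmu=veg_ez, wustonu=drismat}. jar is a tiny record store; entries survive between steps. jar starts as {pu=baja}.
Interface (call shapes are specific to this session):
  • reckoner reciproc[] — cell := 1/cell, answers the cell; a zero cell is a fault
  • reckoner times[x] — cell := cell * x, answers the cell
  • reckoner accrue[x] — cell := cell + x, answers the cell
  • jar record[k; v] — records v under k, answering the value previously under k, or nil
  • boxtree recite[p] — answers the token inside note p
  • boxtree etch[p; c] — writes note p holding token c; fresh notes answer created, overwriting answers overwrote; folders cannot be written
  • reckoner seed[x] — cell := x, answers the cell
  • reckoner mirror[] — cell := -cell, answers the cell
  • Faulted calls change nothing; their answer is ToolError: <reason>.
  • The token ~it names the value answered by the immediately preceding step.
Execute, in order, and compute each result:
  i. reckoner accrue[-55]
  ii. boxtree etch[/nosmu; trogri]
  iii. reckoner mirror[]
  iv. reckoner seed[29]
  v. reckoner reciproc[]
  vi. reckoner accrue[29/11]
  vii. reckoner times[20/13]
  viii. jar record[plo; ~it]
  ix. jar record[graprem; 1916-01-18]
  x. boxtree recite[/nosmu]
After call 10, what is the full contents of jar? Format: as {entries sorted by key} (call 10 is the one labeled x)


>>> reckoner accrue x: -55
:: -55
>>> boxtree etch p: /nosmu c: trogri
:: overwrote
>>> reckoner mirror
:: 55
>>> reckoner seed x: 29
:: 29
>>> reckoner reciproc
:: 1/29
>>> reckoner accrue x: 29/11
:: 852/319
>>> reckoner times x: 20/13
:: 17040/4147
>>> jar record k: plo v: ~it
:: nil
>>> jar record k: graprem v: 1916-01-18
:: nil
>>> boxtree recite p: /nosmu
:: trogri

Answer: {graprem=1916-01-18, plo=17040/4147, pu=baja}


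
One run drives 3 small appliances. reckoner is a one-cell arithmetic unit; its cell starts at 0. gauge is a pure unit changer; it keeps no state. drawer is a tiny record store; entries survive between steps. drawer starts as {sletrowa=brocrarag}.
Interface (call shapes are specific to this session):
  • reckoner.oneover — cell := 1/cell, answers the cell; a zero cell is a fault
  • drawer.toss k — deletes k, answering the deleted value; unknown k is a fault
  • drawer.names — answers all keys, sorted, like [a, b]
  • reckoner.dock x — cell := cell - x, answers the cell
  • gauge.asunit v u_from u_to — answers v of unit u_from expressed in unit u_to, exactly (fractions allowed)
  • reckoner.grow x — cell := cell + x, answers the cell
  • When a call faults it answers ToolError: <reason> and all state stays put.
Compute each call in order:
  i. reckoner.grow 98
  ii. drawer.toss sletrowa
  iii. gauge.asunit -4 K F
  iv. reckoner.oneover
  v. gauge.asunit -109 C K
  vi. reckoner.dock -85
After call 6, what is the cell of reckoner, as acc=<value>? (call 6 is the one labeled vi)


Answer: acc=8331/98

Derivation:
Then grow on x→98, → 98.
Now I run toss on k→sletrowa, → brocrarag.
I call asunit on v→-4, u_from→K, u_to→F, — result: -46687/100.
I try oneover, and see 1/98.
I invoke asunit on v→-109, u_from→C, u_to→K, and get 3283/20.
I use dock on x→-85, and observe 8331/98.


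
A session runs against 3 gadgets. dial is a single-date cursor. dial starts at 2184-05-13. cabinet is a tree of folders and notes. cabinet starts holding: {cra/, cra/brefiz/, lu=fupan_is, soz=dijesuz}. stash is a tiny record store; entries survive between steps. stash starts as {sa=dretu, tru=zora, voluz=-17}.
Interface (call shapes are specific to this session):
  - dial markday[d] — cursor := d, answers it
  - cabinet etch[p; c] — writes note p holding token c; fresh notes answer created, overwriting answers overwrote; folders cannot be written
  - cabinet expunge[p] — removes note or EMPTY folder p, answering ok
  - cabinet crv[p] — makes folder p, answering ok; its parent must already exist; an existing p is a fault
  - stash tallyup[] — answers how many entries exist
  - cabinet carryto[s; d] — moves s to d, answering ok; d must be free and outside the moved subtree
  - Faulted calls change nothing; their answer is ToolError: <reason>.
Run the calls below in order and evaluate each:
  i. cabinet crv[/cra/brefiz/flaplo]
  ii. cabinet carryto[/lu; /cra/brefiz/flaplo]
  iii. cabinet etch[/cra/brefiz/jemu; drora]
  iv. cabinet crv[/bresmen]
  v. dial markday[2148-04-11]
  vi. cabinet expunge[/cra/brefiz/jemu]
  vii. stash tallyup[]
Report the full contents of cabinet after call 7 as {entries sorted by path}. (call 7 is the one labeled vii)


Answer: {bresmen/, cra/, cra/brefiz/, cra/brefiz/flaplo/, lu=fupan_is, soz=dijesuz}

Derivation:
Then cabinet crv with p=/cra/brefiz/flaplo, and observe ok.
I use cabinet carryto with s=/lu, d=/cra/brefiz/flaplo, and observe ToolError: exists.
Calling cabinet etch with p=/cra/brefiz/jemu, c=drora, and get created.
I run cabinet crv with p=/bresmen, and get ok.
I run dial markday with d=2148-04-11, giving 2148-04-11.
Invoking cabinet expunge with p=/cra/brefiz/jemu, and see ok.
I call stash tallyup, and see 3.


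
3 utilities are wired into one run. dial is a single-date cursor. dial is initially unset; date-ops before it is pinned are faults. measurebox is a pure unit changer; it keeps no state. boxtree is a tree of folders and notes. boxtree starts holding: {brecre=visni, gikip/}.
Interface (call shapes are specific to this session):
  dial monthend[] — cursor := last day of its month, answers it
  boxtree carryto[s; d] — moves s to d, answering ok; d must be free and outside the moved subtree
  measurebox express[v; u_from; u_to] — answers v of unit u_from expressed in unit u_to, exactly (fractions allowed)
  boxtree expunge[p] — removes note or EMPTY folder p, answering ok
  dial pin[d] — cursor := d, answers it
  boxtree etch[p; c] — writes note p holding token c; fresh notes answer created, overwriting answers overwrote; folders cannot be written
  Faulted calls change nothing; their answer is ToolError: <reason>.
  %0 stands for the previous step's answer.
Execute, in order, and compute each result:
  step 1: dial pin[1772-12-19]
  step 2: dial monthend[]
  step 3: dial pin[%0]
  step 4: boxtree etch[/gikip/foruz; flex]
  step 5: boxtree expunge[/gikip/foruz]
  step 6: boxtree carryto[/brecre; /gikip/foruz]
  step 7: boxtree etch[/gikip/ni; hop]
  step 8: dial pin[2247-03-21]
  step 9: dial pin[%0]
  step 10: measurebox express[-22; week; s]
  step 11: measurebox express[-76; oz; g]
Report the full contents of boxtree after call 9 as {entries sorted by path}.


// 1. dial pin(d='1772-12-19') == 1772-12-19
// 2. dial monthend() == 1772-12-31
// 3. dial pin(d='%0') == 1772-12-31
// 4. boxtree etch(p='/gikip/foruz', c='flex') == created
// 5. boxtree expunge(p='/gikip/foruz') == ok
// 6. boxtree carryto(s='/brecre', d='/gikip/foruz') == ok
// 7. boxtree etch(p='/gikip/ni', c='hop') == created
// 8. dial pin(d='2247-03-21') == 2247-03-21
// 9. dial pin(d='%0') == 2247-03-21
// 10. measurebox express(v='-22', u_from='week', u_to='s') == -13305600
// 11. measurebox express(v='-76', u_from='oz', u_to='g') == -861825503/400000

Answer: {gikip/, gikip/foruz=visni, gikip/ni=hop}


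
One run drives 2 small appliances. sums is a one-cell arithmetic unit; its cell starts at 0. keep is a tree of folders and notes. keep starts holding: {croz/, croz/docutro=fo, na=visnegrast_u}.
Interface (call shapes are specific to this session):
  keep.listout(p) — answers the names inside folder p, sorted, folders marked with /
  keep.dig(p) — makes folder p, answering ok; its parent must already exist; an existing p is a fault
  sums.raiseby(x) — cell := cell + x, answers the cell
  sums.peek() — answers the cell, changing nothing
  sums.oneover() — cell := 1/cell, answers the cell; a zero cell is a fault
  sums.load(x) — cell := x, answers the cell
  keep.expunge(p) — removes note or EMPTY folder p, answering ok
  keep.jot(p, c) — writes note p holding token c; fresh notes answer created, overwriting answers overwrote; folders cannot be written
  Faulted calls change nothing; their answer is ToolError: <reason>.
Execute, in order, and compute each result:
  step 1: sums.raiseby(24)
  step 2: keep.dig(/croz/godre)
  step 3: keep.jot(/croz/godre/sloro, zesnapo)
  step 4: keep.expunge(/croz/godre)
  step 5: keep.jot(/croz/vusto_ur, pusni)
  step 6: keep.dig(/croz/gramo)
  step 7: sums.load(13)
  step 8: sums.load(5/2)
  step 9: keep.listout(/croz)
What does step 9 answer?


Answer: [docutro, godre/, gramo/, vusto_ur]

Derivation:
·→ sums.raiseby(x='24')
·← 24
·→ keep.dig(p='/croz/godre')
·← ok
·→ keep.jot(p='/croz/godre/sloro', c='zesnapo')
·← created
·→ keep.expunge(p='/croz/godre')
·← ToolError: not empty
·→ keep.jot(p='/croz/vusto_ur', c='pusni')
·← created
·→ keep.dig(p='/croz/gramo')
·← ok
·→ sums.load(x='13')
·← 13
·→ sums.load(x='5/2')
·← 5/2
·→ keep.listout(p='/croz')
·← [docutro, godre/, gramo/, vusto_ur]


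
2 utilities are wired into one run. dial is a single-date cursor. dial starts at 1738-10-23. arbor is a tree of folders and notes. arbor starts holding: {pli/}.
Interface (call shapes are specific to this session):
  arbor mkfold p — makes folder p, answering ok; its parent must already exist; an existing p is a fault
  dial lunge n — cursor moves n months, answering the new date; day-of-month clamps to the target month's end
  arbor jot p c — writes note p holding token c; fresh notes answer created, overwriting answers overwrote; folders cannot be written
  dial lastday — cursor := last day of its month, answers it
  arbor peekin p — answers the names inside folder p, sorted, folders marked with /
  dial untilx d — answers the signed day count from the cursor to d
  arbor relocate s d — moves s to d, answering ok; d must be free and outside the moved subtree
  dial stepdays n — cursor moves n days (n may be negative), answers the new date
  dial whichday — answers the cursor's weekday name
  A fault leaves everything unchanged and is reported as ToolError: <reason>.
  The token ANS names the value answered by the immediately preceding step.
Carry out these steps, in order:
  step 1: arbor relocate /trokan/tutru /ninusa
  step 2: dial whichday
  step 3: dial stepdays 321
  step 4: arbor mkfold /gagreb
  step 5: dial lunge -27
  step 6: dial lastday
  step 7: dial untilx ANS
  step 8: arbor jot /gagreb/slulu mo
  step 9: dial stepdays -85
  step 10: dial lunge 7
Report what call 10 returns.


Answer: 1737-11-06

Derivation:
→ arbor relocate(s→/trokan/tutru, d→/ninusa)
← ToolError: not found
→ dial whichday()
← Thursday
→ dial stepdays(n→321)
← 1739-09-09
→ arbor mkfold(p→/gagreb)
← ok
→ dial lunge(n→-27)
← 1737-06-09
→ dial lastday()
← 1737-06-30
→ dial untilx(d→ANS)
← 0
→ arbor jot(p→/gagreb/slulu, c→mo)
← created
→ dial stepdays(n→-85)
← 1737-04-06
→ dial lunge(n→7)
← 1737-11-06


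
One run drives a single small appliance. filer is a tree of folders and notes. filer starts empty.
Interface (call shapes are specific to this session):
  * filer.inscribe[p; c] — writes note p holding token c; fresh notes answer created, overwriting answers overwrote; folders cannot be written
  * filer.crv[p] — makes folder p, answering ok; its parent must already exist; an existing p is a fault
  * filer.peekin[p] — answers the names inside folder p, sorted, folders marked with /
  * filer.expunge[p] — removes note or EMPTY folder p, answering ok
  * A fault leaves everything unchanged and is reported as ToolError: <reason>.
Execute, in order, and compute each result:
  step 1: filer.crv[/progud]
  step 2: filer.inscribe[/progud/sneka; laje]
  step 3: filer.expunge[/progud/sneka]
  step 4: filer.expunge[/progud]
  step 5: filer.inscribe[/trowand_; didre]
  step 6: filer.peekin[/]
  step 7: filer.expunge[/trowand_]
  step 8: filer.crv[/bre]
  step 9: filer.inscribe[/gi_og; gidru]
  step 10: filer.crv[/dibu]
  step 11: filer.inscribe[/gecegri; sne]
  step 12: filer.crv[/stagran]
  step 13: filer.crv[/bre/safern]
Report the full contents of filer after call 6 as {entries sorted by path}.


% 1. filer.crv(p=/progud) : ok
% 2. filer.inscribe(p=/progud/sneka, c=laje) : created
% 3. filer.expunge(p=/progud/sneka) : ok
% 4. filer.expunge(p=/progud) : ok
% 5. filer.inscribe(p=/trowand_, c=didre) : created
% 6. filer.peekin(p=/) : [trowand_]
% 7. filer.expunge(p=/trowand_) : ok
% 8. filer.crv(p=/bre) : ok
% 9. filer.inscribe(p=/gi_og, c=gidru) : created
% 10. filer.crv(p=/dibu) : ok
% 11. filer.inscribe(p=/gecegri, c=sne) : created
% 12. filer.crv(p=/stagran) : ok
% 13. filer.crv(p=/bre/safern) : ok

Answer: {trowand_=didre}


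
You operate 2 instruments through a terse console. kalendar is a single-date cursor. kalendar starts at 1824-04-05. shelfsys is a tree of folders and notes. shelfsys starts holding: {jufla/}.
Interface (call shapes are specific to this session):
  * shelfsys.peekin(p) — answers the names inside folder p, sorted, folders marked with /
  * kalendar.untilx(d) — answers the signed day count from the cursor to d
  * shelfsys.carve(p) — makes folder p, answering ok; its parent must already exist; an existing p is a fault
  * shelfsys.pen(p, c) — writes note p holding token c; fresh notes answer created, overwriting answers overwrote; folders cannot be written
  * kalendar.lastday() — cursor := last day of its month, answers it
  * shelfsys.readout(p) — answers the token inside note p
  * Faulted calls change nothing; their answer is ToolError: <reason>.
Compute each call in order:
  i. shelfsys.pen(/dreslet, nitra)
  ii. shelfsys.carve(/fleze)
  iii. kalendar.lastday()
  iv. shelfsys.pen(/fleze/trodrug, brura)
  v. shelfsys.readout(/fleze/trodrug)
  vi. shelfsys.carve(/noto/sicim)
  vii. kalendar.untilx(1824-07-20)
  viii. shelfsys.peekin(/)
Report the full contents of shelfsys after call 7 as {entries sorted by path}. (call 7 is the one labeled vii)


Answer: {dreslet=nitra, fleze/, fleze/trodrug=brura, jufla/}

Derivation:
// shelfsys.pen(p=/dreslet, c=nitra) : created
// shelfsys.carve(p=/fleze) : ok
// kalendar.lastday() : 1824-04-30
// shelfsys.pen(p=/fleze/trodrug, c=brura) : created
// shelfsys.readout(p=/fleze/trodrug) : brura
// shelfsys.carve(p=/noto/sicim) : ToolError: no parent
// kalendar.untilx(d=1824-07-20) : 81
// shelfsys.peekin(p=/) : [dreslet, fleze/, jufla/]


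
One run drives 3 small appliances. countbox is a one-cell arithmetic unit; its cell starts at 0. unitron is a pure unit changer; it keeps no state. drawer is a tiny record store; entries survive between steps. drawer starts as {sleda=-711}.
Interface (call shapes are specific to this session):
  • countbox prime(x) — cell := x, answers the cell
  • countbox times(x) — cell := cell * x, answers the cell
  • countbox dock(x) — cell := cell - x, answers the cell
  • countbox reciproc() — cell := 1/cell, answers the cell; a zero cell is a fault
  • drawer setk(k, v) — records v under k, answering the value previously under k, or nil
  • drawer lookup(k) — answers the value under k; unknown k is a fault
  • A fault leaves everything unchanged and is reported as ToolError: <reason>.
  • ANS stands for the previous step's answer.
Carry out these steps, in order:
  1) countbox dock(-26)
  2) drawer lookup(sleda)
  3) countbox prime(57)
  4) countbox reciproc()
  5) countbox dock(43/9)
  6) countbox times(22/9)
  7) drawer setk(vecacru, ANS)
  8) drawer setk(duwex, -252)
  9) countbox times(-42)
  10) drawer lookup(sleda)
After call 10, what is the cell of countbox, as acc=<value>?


>>> countbox dock -26
[out] 26
>>> drawer lookup sleda
[out] -711
>>> countbox prime 57
[out] 57
>>> countbox reciproc
[out] 1/57
>>> countbox dock 43/9
[out] -814/171
>>> countbox times 22/9
[out] -17908/1539
>>> drawer setk vecacru ANS
[out] nil
>>> drawer setk duwex -252
[out] nil
>>> countbox times -42
[out] 250712/513
>>> drawer lookup sleda
[out] -711

Answer: acc=250712/513


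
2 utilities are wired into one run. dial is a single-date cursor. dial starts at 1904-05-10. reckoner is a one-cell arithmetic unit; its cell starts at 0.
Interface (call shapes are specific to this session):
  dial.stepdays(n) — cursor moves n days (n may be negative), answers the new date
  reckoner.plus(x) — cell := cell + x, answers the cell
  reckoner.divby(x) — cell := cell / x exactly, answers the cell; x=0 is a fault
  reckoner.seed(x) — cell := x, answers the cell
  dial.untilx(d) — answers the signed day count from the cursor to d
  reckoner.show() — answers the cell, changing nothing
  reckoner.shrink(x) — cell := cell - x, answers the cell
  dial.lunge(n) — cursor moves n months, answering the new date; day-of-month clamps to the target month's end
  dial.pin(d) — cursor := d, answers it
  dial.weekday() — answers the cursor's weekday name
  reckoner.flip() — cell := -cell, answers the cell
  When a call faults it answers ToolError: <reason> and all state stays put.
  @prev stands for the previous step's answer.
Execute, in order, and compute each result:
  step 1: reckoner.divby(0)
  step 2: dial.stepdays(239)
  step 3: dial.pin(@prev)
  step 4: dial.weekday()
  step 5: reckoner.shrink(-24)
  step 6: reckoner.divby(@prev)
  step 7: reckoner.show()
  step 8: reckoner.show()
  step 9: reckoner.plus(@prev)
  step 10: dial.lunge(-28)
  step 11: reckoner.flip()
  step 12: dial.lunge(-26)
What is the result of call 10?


~$ divby x='0'
= ToolError: division by zero
~$ stepdays n='239'
= 1905-01-04
~$ pin d='@prev'
= 1905-01-04
~$ weekday
= Wednesday
~$ shrink x='-24'
= 24
~$ divby x='@prev'
= 1
~$ show
= 1
~$ show
= 1
~$ plus x='@prev'
= 2
~$ lunge n='-28'
= 1902-09-04
~$ flip
= -2
~$ lunge n='-26'
= 1900-07-04

Answer: 1902-09-04


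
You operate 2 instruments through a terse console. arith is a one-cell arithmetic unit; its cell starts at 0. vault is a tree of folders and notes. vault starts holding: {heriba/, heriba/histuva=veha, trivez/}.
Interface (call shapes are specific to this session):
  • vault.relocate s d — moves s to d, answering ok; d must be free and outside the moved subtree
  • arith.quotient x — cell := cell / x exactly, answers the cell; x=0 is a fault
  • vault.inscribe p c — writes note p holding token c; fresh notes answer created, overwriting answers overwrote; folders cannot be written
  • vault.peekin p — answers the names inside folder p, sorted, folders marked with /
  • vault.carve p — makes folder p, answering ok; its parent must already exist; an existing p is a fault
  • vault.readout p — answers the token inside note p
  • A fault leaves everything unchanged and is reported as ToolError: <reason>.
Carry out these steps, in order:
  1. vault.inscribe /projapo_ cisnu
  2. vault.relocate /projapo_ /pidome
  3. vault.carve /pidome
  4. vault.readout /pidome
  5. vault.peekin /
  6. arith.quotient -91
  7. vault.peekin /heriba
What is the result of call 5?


Answer: [heriba/, pidome, trivez/]

Derivation:
-- 1. inscribe(p='/projapo_', c='cisnu') => created
-- 2. relocate(s='/projapo_', d='/pidome') => ok
-- 3. carve(p='/pidome') => ToolError: exists
-- 4. readout(p='/pidome') => cisnu
-- 5. peekin(p='/') => [heriba/, pidome, trivez/]
-- 6. quotient(x='-91') => 0
-- 7. peekin(p='/heriba') => [histuva]


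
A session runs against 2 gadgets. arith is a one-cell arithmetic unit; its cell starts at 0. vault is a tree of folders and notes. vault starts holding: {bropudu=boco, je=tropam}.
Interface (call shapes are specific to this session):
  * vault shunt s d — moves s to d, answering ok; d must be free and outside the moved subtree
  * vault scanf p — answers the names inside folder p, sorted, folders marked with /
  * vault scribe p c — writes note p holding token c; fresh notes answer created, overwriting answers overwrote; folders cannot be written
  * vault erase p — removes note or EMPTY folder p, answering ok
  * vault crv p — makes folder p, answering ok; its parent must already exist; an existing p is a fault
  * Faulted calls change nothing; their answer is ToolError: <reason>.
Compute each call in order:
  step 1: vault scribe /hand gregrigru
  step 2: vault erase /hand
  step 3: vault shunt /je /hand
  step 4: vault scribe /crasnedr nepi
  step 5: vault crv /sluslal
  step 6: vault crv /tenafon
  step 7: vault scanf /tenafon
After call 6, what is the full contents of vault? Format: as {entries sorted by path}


! 1. vault scribe(p: /hand, c: gregrigru) == created
! 2. vault erase(p: /hand) == ok
! 3. vault shunt(s: /je, d: /hand) == ok
! 4. vault scribe(p: /crasnedr, c: nepi) == created
! 5. vault crv(p: /sluslal) == ok
! 6. vault crv(p: /tenafon) == ok
! 7. vault scanf(p: /tenafon) == []

Answer: {bropudu=boco, crasnedr=nepi, hand=tropam, sluslal/, tenafon/}


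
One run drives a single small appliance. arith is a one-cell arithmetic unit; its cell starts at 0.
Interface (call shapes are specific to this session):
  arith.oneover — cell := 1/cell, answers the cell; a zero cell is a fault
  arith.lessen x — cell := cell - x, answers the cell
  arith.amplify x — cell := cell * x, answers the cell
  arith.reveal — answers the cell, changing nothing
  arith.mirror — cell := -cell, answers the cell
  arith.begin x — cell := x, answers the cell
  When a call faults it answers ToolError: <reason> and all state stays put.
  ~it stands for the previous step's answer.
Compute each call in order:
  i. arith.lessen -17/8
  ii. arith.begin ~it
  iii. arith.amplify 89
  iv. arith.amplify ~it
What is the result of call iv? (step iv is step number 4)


>>> arith.lessen -17/8
  17/8
>>> arith.begin ~it
  17/8
>>> arith.amplify 89
  1513/8
>>> arith.amplify ~it
  2289169/64

Answer: 2289169/64


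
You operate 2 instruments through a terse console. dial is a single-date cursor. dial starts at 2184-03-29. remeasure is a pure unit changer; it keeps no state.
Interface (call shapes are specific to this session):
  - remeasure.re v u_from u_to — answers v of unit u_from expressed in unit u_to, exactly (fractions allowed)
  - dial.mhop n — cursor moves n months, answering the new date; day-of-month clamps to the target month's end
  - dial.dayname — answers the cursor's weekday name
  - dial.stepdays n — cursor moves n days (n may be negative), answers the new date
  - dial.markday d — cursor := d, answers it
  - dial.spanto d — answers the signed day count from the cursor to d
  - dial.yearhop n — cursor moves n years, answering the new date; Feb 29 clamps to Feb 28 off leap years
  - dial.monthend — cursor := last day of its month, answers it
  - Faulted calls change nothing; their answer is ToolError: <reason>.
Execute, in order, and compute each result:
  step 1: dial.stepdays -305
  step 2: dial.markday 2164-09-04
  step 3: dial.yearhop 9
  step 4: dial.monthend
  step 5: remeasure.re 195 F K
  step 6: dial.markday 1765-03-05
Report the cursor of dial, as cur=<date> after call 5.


Answer: cur=2173-09-30

Derivation:
% dial.stepdays -305
  2183-05-29
% dial.markday 2164-09-04
  2164-09-04
% dial.yearhop 9
  2173-09-04
% dial.monthend
  2173-09-30
% remeasure.re 195 F K
  65467/180
% dial.markday 1765-03-05
  1765-03-05


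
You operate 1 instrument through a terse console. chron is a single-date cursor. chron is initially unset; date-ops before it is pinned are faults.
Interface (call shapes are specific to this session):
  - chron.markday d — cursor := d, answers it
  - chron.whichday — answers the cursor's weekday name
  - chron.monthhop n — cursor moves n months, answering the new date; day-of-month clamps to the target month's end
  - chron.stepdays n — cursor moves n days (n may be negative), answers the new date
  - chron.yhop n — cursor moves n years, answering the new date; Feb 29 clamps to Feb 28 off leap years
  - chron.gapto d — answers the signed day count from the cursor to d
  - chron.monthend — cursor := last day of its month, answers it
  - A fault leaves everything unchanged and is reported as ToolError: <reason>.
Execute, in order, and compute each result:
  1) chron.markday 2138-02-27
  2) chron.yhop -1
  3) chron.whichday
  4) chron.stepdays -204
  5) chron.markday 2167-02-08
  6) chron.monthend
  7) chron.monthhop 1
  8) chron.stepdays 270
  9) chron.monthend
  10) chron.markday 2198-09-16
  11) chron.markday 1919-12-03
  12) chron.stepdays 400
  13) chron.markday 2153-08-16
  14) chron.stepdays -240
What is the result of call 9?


-- 1. chron.markday(d: 2138-02-27) ~> 2138-02-27
-- 2. chron.yhop(n: -1) ~> 2137-02-27
-- 3. chron.whichday() ~> Wednesday
-- 4. chron.stepdays(n: -204) ~> 2136-08-07
-- 5. chron.markday(d: 2167-02-08) ~> 2167-02-08
-- 6. chron.monthend() ~> 2167-02-28
-- 7. chron.monthhop(n: 1) ~> 2167-03-28
-- 8. chron.stepdays(n: 270) ~> 2167-12-23
-- 9. chron.monthend() ~> 2167-12-31
-- 10. chron.markday(d: 2198-09-16) ~> 2198-09-16
-- 11. chron.markday(d: 1919-12-03) ~> 1919-12-03
-- 12. chron.stepdays(n: 400) ~> 1921-01-06
-- 13. chron.markday(d: 2153-08-16) ~> 2153-08-16
-- 14. chron.stepdays(n: -240) ~> 2152-12-19

Answer: 2167-12-31


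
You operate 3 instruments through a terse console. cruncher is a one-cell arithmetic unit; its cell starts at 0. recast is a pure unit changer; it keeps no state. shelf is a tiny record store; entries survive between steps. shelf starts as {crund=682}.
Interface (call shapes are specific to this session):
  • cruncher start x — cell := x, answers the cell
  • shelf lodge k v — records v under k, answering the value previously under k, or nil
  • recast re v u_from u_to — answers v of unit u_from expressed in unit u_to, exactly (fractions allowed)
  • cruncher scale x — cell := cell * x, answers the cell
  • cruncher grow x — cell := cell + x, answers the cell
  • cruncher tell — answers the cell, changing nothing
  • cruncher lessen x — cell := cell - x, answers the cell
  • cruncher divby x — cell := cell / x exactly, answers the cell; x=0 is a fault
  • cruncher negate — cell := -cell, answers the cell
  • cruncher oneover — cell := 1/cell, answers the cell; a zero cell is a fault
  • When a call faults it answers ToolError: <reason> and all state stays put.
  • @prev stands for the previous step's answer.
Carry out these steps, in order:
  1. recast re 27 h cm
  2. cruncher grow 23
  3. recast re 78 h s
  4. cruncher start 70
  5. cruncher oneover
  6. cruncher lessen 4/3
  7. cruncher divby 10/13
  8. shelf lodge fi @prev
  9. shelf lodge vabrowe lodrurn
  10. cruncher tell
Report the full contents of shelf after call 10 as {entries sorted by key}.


% recast re v=27 u_from=h u_to=cm
:: ToolError: incompatible units
% cruncher grow x=23
:: 23
% recast re v=78 u_from=h u_to=s
:: 280800
% cruncher start x=70
:: 70
% cruncher oneover
:: 1/70
% cruncher lessen x=4/3
:: -277/210
% cruncher divby x=10/13
:: -3601/2100
% shelf lodge k=fi v=@prev
:: nil
% shelf lodge k=vabrowe v=lodrurn
:: nil
% cruncher tell
:: -3601/2100

Answer: {crund=682, fi=-3601/2100, vabrowe=lodrurn}


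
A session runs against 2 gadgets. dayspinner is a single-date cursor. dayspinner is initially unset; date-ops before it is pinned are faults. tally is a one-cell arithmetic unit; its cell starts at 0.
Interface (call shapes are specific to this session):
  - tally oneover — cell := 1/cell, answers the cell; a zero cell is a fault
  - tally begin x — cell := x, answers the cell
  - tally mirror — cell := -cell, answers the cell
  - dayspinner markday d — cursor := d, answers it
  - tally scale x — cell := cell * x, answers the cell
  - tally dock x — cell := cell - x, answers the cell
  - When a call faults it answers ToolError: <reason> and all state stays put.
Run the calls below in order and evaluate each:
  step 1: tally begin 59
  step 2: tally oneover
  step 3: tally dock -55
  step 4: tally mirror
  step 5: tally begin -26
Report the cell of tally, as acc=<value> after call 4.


Answer: acc=-3246/59

Derivation:
>> tally begin(x: 59)
<< 59
>> tally oneover()
<< 1/59
>> tally dock(x: -55)
<< 3246/59
>> tally mirror()
<< -3246/59
>> tally begin(x: -26)
<< -26


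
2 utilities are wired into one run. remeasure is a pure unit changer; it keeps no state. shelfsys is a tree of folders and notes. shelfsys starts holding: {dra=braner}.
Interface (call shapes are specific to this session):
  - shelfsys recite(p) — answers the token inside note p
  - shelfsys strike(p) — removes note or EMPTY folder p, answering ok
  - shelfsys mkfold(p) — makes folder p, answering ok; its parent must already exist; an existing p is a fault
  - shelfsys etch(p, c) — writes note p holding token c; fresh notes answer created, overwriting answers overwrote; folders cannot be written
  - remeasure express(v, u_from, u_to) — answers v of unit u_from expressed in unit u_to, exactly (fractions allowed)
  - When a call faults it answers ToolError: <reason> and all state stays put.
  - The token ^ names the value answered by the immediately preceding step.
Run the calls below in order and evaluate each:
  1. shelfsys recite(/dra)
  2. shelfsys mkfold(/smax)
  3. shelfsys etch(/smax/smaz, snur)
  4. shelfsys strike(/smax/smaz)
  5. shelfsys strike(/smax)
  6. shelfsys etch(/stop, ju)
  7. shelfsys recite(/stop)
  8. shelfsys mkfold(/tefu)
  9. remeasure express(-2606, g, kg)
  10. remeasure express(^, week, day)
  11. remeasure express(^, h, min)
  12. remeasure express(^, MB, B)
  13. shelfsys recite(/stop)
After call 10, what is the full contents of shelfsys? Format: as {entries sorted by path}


Invoking shelfsys recite with p='/dra', yielding braner.
I try shelfsys mkfold with p='/smax': ok.
Using shelfsys etch with p='/smax/smaz', c='snur', which returns created.
Invoking shelfsys strike with p='/smax/smaz', and see ok.
Invoking shelfsys strike with p='/smax', and observe ok.
Invoking shelfsys etch with p='/stop', c='ju', which returns created.
I call shelfsys recite with p='/stop', and get ju.
Then shelfsys mkfold with p='/tefu', and get ok.
I try remeasure express with v='-2606', u_from='g', u_to='kg', → -1303/500.
Using remeasure express with v='^', u_from='week', u_to='day', yielding -9121/500.
Calling remeasure express with v='^', u_from='h', u_to='min', and see -27363/25.
Using remeasure express with v='^', u_from='MB', u_to='B', yielding -1094520000.
I run shelfsys recite with p='/stop', which returns ju.

Answer: {dra=braner, stop=ju, tefu/}


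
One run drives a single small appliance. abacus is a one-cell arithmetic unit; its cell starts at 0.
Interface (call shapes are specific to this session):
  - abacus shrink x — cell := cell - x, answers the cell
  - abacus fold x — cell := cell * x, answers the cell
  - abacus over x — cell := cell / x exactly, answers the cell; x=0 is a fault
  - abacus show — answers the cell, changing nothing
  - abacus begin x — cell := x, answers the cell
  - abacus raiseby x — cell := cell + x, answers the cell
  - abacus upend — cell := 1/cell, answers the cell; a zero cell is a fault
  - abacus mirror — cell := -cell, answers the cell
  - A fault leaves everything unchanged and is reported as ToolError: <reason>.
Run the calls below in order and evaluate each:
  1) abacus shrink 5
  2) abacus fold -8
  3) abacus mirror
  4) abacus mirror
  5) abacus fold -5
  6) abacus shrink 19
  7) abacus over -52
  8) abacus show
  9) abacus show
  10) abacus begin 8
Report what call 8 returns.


·→ abacus shrink(x→5)
·← -5
·→ abacus fold(x→-8)
·← 40
·→ abacus mirror()
·← -40
·→ abacus mirror()
·← 40
·→ abacus fold(x→-5)
·← -200
·→ abacus shrink(x→19)
·← -219
·→ abacus over(x→-52)
·← 219/52
·→ abacus show()
·← 219/52
·→ abacus show()
·← 219/52
·→ abacus begin(x→8)
·← 8

Answer: 219/52
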